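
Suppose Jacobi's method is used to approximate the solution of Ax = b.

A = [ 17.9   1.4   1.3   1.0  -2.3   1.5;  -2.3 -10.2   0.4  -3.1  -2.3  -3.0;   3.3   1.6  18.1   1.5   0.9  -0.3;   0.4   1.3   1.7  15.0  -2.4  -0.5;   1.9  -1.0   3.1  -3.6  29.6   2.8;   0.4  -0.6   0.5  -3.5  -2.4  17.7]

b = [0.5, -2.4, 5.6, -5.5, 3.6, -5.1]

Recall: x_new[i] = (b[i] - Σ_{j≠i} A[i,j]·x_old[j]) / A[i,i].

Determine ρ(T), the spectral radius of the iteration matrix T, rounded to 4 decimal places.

0.2540

A = D + L + U where D = diag(17.9, -10.2, 18.1, 15, 29.6, 17.7).
Jacobi T = -D⁻¹(L+U): T[5,1] = -(-0.6)/(17.7) = +0.0339; T[5,5] = 0.
  T[0,:] = [+0.0000 -0.0782 -0.0726 -0.0559 +0.1285 -0.0838]
  T[1,:] = [-0.2255 +0.0000 +0.0392 -0.3039 -0.2255 -0.2941]
  T[2,:] = [-0.1823 -0.0884 +0.0000 -0.0829 -0.0497 +0.0166]
  T[3,:] = [-0.0267 -0.0867 -0.1133 +0.0000 +0.1600 +0.0333]
  T[4,:] = [-0.0642 +0.0338 -0.1047 +0.1216 +0.0000 -0.0946]
  T[5,:] = [-0.0226 +0.0339 -0.0282 +0.1977 +0.1356 +0.0000]
moduli |λ_i(T)| = 0.2540, 0.1907, 0.1907, 0.1200, 0.1200, 0.1031.
ρ = 0.2540; 0.2540 < 1, so it converges for any x₀.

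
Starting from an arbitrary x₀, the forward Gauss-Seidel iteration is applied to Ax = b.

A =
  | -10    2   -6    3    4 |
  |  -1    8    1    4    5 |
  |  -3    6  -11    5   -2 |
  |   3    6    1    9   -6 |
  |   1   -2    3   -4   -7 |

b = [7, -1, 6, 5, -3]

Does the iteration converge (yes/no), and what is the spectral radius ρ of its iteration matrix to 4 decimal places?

yes, ρ = 0.8763

Diagonal D = diag(-10, 8, -11, 9, -7); L, U strict lower/upper.
GS T = -(D+L)⁻¹U: row 0 first, T[0,2] = -(-6)/(-10) = -0.6000; later rows by forward substitution.
  T[0,:] = [+0.0000  +0.2000  -0.6000  +0.3000  +0.4000]
  T[1,:] = [+0.0000  +0.0250  -0.2000  -0.4625  -0.5750]
  T[2,:] = [+0.0000  -0.0409  +0.0545  +0.1205  -0.6045]
  T[3,:] = [+0.0000  -0.0788  +0.3273  +0.1949  +0.9838]
  T[4,:] = [+0.0000  +0.0489  -0.1922  +0.1152  -0.5999]
moduli |λ_i(T)| = 0.8763, 0.4285, 0.1427, 0.0202, 0.0000.
spectral radius ρ = 0.8763; 0.8763 < 1, so it converges for any x₀.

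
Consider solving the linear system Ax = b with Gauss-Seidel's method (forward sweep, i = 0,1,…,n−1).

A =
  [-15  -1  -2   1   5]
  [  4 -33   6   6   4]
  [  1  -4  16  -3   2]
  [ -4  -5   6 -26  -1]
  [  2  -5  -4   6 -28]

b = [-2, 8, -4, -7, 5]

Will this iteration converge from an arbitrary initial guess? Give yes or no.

yes

Let D = diag(-15, -33, 16, -26, -28); L, U the strict triangles.
Gauss-Seidel: T = -(D+L)⁻¹U, row 0 first, T[0,4] = -(5)/(-15) = +0.3333; later rows by forward substitution.
  T[0,:] = [+0.0000, -0.0667, -0.1333, +0.0667, +0.3333]
  T[1,:] = [+0.0000, -0.0081, +0.1657, +0.1899, +0.1616]
  T[2,:] = [+0.0000, +0.0021, +0.0497, +0.2308, -0.1054]
  T[3,:] = [+0.0000, +0.0123, +0.0001, +0.0065, -0.1452]
  T[4,:] = [+0.0000, -0.0010, -0.0462, -0.0607, -0.0211]
|roots of det(T-λI)|: 0.1760, 0.0905, 0.0905, 0.0043, 0.0000.
ρ = 0.1760; 0.1760 < 1: convergent.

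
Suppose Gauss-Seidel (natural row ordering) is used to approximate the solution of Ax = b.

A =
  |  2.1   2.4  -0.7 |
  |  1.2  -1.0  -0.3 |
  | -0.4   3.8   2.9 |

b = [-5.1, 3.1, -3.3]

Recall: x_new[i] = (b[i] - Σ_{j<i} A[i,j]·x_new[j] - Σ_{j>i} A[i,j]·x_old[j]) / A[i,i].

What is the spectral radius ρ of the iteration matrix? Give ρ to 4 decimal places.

1.4883

A = D + L + U where D = diag(2.1, -1, 2.9).
T_GS = -(D+L)⁻¹U: row 0 first, T[0,2] = -(-0.7)/(2.1) = +0.3333; later rows by forward substitution.
  T[0,:] = [+0.0000, -1.1429, +0.3333]
  T[1,:] = [+0.0000, -1.3714, +0.1000]
  T[2,:] = [+0.0000, +1.6394, -0.0851]
moduli |λ_i(T)| = 1.4883, 0.0318, 0.0000.
spectral radius ρ = 1.4883; 1.4883 > 1, so it fails to converge.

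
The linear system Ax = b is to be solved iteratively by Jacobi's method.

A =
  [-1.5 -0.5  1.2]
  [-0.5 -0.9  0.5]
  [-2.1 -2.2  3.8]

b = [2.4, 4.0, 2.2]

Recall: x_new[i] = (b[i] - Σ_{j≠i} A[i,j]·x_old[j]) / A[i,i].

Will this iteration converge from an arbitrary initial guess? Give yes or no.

Split A = D + L + U, D = diag(-1.5, -0.9, 3.8).
T_J = -D⁻¹(L+U): T[0,1] = -(-0.5)/(-1.5) = -0.3333; T[0,0] = 0.
  T[0,:] = [+0.0000 -0.3333 +0.8000]
  T[1,:] = [-0.5556 +0.0000 +0.5556]
  T[2,:] = [+0.5526 +0.5789 +0.0000]
|λ(T)| sorted: 1.1262, 0.5651, 0.5651.
spectral radius ρ = 1.1262; 1.1262 > 1 ⇒ diverges.

no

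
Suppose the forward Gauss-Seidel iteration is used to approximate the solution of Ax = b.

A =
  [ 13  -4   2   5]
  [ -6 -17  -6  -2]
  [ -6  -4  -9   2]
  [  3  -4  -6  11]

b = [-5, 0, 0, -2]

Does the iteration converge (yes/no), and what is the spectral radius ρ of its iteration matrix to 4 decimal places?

Let D = diag(13, -17, -9, 11); L, U the strict triangles.
Gauss-Seidel: T = -(D+L)⁻¹U, row 0 first, T[0,2] = -(2)/(13) = -0.1538; later rows by forward substitution.
  T[0,:] = [+0.0000 +0.3077 -0.1538 -0.3846]
  T[1,:] = [+0.0000 -0.1086 -0.2986 +0.0181]
  T[2,:] = [+0.0000 -0.1569 +0.2353 +0.4706]
  T[3,:] = [+0.0000 -0.2090 +0.0617 +0.3682]
eigenvalue magnitudes: 0.5985, 0.1049, 0.1049, 0.0000.
ρ(T) = max|λ| = 0.5985; 0.5985 < 1 ⇒ converges.

yes, ρ = 0.5985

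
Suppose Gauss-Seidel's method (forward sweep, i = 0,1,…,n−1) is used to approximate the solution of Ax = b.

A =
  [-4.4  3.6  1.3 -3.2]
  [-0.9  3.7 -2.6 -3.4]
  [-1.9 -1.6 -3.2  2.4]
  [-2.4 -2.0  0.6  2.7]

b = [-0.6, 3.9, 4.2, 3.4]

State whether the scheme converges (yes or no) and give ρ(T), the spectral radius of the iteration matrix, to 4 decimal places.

no, ρ = 1.2591

Split A = D + L + U, D = diag(-4.4, 3.7, -3.2, 2.7).
T_GS = -(D+L)⁻¹U: row 0 first, T[0,2] = -(1.3)/(-4.4) = +0.2955; later rows by forward substitution.
  T[0,:] = [+0.0000, +0.8182, +0.2955, -0.7273]
  T[1,:] = [+0.0000, +0.1990, +0.7746, +0.7420]
  T[2,:] = [+0.0000, -0.5853, -0.5627, +0.8108]
  T[3,:] = [+0.0000, +1.0048, +0.9614, -0.2770]
moduli |λ_i(T)| = 1.2591, 0.9416, 0.3233, 0.0000.
ρ(T) = max|λ| = 1.2591; 1.2591 > 1, so it fails to converge.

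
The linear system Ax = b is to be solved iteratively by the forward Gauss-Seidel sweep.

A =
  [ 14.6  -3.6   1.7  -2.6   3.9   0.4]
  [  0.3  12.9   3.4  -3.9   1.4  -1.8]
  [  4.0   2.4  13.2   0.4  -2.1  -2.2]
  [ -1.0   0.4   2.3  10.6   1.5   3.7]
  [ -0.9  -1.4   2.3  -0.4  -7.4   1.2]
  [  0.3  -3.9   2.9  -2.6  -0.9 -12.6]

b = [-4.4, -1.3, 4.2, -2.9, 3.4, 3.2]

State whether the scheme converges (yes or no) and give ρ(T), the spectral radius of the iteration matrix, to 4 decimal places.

yes, ρ = 0.5784

Split A = D + L + U, D = diag(14.6, 12.9, 13.2, 10.6, -7.4, -12.6).
T_GS = -(D+L)⁻¹U: row 0 first, T[0,3] = -(-2.6)/(14.6) = +0.1781; later rows by forward substitution.
  T[0,:] = [+0.0000  +0.2466  -0.1164  +0.1781  -0.2671  -0.0274]
  T[1,:] = [+0.0000  -0.0057  -0.2609  +0.2982  -0.1023  +0.1402]
  T[2,:] = [+0.0000  -0.0737  +0.0827  -0.1385  +0.2586  +0.1495]
  T[3,:] = [+0.0000  +0.0395  -0.0191  +0.0356  -0.2190  -0.3894]
  T[4,:] = [+0.0000  -0.0539  +0.0903  -0.1230  +0.1441  +0.2065]
  T[5,:] = [+0.0000  -0.0136  +0.0945  -0.1185  +0.1197  +0.0560]
moduli |λ_i(T)| = 0.5784, 0.1957, 0.0624, 0.0167, 0.0091, 0.0000.
ρ(T) = max|λ| = 0.5784; 0.5784 < 1 ⇒ converges.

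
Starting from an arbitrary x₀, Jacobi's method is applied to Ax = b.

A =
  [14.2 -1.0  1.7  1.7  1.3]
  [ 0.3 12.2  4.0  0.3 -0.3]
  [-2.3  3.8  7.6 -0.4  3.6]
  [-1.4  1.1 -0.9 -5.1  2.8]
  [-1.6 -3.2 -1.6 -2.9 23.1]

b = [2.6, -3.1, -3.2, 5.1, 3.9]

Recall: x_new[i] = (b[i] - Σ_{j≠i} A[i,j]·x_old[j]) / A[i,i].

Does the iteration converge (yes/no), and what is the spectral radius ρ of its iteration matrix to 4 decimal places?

A = D + L + U where D = diag(14.2, 12.2, 7.6, -5.1, 23.1).
T_J = -D⁻¹(L+U): T[3,1] = -(1.1)/(-5.1) = +0.2157; T[3,3] = 0.
  T[0,:] = [+0.0000, +0.0704, -0.1197, -0.1197, -0.0915]
  T[1,:] = [-0.0246, +0.0000, -0.3279, -0.0246, +0.0246]
  T[2,:] = [+0.3026, -0.5000, +0.0000, +0.0526, -0.4737]
  T[3,:] = [-0.2745, +0.2157, -0.1765, +0.0000, +0.5490]
  T[4,:] = [+0.0693, +0.1385, +0.0693, +0.1255, +0.0000]
eigenvalue magnitudes: 0.4564, 0.3414, 0.3414, 0.0798, 0.0798.
spectral radius ρ = 0.4564; 0.4564 < 1: convergent.

yes, ρ = 0.4564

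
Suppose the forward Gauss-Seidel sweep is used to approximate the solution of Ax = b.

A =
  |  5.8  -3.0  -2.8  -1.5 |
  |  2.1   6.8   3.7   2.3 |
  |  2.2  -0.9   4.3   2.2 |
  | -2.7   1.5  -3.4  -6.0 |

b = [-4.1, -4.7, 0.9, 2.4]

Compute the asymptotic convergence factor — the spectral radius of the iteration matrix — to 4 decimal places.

0.9012

Write A = D+L+U with D = diag(5.8, 6.8, 4.3, -6).
Gauss-Seidel: T = -(D+L)⁻¹U, row 0 first, T[0,3] = -(-1.5)/(5.8) = +0.2586; later rows by forward substitution.
  T[0,:] = [+0.0000  +0.5172  +0.4828  +0.2586]
  T[1,:] = [+0.0000  -0.1597  -0.6932  -0.4181]
  T[2,:] = [+0.0000  -0.2981  -0.3921  -0.7315]
  T[3,:] = [+0.0000  -0.1038  -0.1684  +0.1936]
|eigenvalues of T|: 0.9012, 0.3138, 0.2292, 0.0000.
ρ(T) = max|λ| = 0.9012; 0.9012 < 1 ⇒ converges.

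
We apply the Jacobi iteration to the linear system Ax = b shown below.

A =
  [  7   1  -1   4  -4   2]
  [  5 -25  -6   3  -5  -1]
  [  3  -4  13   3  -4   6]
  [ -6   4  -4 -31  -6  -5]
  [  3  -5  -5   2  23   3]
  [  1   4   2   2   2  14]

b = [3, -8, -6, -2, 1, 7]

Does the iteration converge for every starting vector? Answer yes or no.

Write A = D+L+U with D = diag(7, -25, 13, -31, 23, 14).
Jacobi T = -D⁻¹(L+U): T[1,3] = -(3)/(-25) = +0.1200; T[1,1] = 0.
  T[0,:] = [+0.0000, -0.1429, +0.1429, -0.5714, +0.5714, -0.2857]
  T[1,:] = [+0.2000, +0.0000, -0.2400, +0.1200, -0.2000, -0.0400]
  T[2,:] = [-0.2308, +0.3077, +0.0000, -0.2308, +0.3077, -0.4615]
  T[3,:] = [-0.1935, +0.1290, -0.1290, +0.0000, -0.1935, -0.1613]
  T[4,:] = [-0.1304, +0.2174, +0.2174, -0.0870, +0.0000, -0.1304]
  T[5,:] = [-0.0714, -0.2857, -0.1429, -0.1429, -0.1429, +0.0000]
|λ(T)| sorted: 0.5484, 0.4340, 0.4340, 0.3987, 0.1797, 0.0374.
spectral radius ρ = 0.5484; 0.5484 < 1 ⇒ converges.

yes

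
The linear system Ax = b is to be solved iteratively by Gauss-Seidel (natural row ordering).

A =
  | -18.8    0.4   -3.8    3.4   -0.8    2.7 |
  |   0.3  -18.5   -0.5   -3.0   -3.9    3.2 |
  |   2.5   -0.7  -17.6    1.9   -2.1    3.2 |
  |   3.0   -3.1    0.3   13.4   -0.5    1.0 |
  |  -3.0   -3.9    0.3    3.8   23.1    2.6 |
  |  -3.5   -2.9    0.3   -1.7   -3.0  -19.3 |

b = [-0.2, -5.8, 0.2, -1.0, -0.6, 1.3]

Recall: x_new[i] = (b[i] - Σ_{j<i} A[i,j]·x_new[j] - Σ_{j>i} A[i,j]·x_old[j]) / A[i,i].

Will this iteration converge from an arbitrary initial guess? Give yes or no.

A = D + L + U where D = diag(-18.8, -18.5, -17.6, 13.4, 23.1, -19.3).
GS T = -(D+L)⁻¹U: row 0 first, T[0,2] = -(-3.8)/(-18.8) = -0.2021; later rows by forward substitution.
  T[0,:] = [+0.0000, +0.0213, -0.2021, +0.1809, -0.0426, +0.1436]
  T[1,:] = [+0.0000, +0.0003, -0.0303, -0.1592, -0.2115, +0.1753]
  T[2,:] = [+0.0000, +0.0030, -0.0275, +0.1400, -0.1170, +0.1952]
  T[3,:] = [+0.0000, -0.0048, +0.0389, -0.0805, +0.0005, -0.0706]
  T[4,:] = [+0.0000, +0.0036, -0.0374, +0.0080, -0.0398, -0.0552]
  T[5,:] = [+0.0000, -0.0040, +0.0432, -0.0009, +0.0438, -0.0345]
moduli |λ_i(T)| = 0.1883, 0.0775, 0.0568, 0.0568, 0.0010, 0.0000.
spectral radius ρ = 0.1883; 0.1883 < 1: convergent.

yes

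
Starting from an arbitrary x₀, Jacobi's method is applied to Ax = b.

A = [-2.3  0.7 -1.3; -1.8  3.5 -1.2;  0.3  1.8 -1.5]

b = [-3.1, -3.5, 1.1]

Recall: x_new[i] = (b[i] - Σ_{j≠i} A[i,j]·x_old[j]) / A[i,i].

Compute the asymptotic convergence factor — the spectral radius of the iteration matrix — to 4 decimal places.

Diagonal D = diag(-2.3, 3.5, -1.5); L, U strict lower/upper.
T_J = -D⁻¹(L+U): T[1,2] = -(-1.2)/(3.5) = +0.3429; T[1,1] = 0.
  T[0,:] = [+0.0000  +0.3043  -0.5652]
  T[1,:] = [+0.5143  +0.0000  +0.3429]
  T[2,:] = [+0.2000  +1.2000  +0.0000]
|roots of det(T-λI)|: 0.9042, 0.6022, 0.6022.
spectral radius ρ = 0.9042; 0.9042 < 1, so it converges for any x₀.

0.9042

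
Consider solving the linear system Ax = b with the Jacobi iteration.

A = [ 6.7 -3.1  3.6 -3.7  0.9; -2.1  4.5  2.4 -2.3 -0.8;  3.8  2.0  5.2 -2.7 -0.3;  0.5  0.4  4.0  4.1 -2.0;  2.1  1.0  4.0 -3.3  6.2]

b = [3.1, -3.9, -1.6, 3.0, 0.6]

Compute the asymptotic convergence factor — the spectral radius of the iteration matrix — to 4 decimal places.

1.1368

A = D + L + U where D = diag(6.7, 4.5, 5.2, 4.1, 6.2).
T_J = -D⁻¹(L+U): T[1,3] = -(-2.3)/(4.5) = +0.5111; T[1,1] = 0.
  T[0,:] = [+0.0000  +0.4627  -0.5373  +0.5522  -0.1343]
  T[1,:] = [+0.4667  +0.0000  -0.5333  +0.5111  +0.1778]
  T[2,:] = [-0.7308  -0.3846  +0.0000  +0.5192  +0.0577]
  T[3,:] = [-0.1220  -0.0976  -0.9756  +0.0000  +0.4878]
  T[4,:] = [-0.3387  -0.1613  -0.6452  +0.5323  +0.0000]
|eigenvalues of T|: 1.1368, 0.6769, 0.6769, 0.5512, 0.3514.
ρ(T) = max|λ| = 1.1368; 1.1368 > 1: divergent.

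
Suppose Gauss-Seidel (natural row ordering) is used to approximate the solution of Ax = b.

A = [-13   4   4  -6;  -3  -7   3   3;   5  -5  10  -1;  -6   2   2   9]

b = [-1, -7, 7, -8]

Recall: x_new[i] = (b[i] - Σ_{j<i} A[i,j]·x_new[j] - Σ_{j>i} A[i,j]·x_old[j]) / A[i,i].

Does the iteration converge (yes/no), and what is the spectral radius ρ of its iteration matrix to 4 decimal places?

yes, ρ = 0.8565

A = D + L + U where D = diag(-13, -7, 10, 9).
Gauss-Seidel: T = -(D+L)⁻¹U, row 0 first, T[0,3] = -(-6)/(-13) = -0.4615; later rows by forward substitution.
  T[0,:] = [+0.0000, +0.3077, +0.3077, -0.4615]
  T[1,:] = [+0.0000, -0.1319, +0.2967, +0.6264]
  T[2,:] = [+0.0000, -0.2198, -0.0055, +0.6440]
  T[3,:] = [+0.0000, +0.2833, +0.1404, -0.5900]
eigenvalue magnitudes: 0.8565, 0.1847, 0.0556, 0.0000.
ρ = 0.8565; 0.8565 < 1 ⇒ converges.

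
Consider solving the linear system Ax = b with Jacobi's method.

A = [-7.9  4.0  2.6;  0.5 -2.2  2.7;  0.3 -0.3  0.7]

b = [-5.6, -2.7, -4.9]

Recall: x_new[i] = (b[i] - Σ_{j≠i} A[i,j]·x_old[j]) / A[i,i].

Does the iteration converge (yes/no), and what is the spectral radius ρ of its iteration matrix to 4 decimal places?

yes, ρ = 0.8760

Diagonal D = diag(-7.9, -2.2, 0.7); L, U strict lower/upper.
Jacobi T = -D⁻¹(L+U): T[0,2] = -(2.6)/(-7.9) = +0.3291; T[0,0] = 0.
  T[0,:] = [+0.0000, +0.5063, +0.3291]
  T[1,:] = [+0.2273, +0.0000, +1.2273]
  T[2,:] = [-0.4286, +0.4286, +0.0000]
eigenvalue magnitudes: 0.8760, 0.5171, 0.5171.
ρ = 0.8760; 0.8760 < 1: convergent.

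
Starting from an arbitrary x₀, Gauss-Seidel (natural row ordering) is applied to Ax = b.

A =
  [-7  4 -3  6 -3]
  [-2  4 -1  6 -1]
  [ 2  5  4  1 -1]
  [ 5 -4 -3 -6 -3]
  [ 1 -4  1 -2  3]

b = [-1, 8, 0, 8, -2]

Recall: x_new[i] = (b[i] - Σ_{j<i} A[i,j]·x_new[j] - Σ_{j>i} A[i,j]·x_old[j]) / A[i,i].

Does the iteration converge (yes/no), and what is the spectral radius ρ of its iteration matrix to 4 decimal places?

no, ρ = 1.3034

Diagonal D = diag(-7, 4, 4, -6, 3); L, U strict lower/upper.
Gauss-Seidel: T = -(D+L)⁻¹U, row 0 first, T[0,1] = -(4)/(-7) = +0.5714; later rows by forward substitution.
  T[0,:] = [+0.0000, +0.5714, -0.4286, +0.8571, -0.4286]
  T[1,:] = [+0.0000, +0.2857, +0.0357, -1.0714, +0.0357]
  T[2,:] = [+0.0000, -0.6429, +0.1696, +0.6607, +0.4196]
  T[3,:] = [+0.0000, +0.6071, -0.4658, +1.0982, -1.0908]
  T[4,:] = [+0.0000, +0.8095, -0.1766, -1.2024, -0.6766]
eigenvalue magnitudes: 1.3034, 0.7339, 0.3265, 0.0191, 0.0000.
ρ = 1.3034; 1.3034 > 1: divergent.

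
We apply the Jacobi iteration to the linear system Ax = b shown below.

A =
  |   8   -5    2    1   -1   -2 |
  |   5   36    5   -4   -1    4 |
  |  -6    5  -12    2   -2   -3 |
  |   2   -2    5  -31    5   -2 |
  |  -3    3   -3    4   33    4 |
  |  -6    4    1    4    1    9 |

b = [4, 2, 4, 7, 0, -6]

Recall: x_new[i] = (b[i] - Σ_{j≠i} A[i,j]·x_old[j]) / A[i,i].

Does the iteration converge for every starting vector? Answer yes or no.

Diagonal D = diag(8, 36, -12, -31, 33, 9); L, U strict lower/upper.
Jacobi T = -D⁻¹(L+U): T[1,3] = -(-4)/(36) = +0.1111; T[1,1] = 0.
  T[0,:] = [+0.0000, +0.6250, -0.2500, -0.1250, +0.1250, +0.2500]
  T[1,:] = [-0.1389, +0.0000, -0.1389, +0.1111, +0.0278, -0.1111]
  T[2,:] = [-0.5000, +0.4167, +0.0000, +0.1667, -0.1667, -0.2500]
  T[3,:] = [+0.0645, -0.0645, +0.1613, +0.0000, +0.1613, -0.0645]
  T[4,:] = [+0.0909, -0.0909, +0.0909, -0.1212, +0.0000, -0.1212]
  T[5,:] = [+0.6667, -0.4444, -0.1111, -0.4444, -0.1111, +0.0000]
eigenvalue magnitudes: 0.6889, 0.4890, 0.3899, 0.3899, 0.0780, 0.0780.
ρ = 0.6889; 0.6889 < 1, so it converges for any x₀.

yes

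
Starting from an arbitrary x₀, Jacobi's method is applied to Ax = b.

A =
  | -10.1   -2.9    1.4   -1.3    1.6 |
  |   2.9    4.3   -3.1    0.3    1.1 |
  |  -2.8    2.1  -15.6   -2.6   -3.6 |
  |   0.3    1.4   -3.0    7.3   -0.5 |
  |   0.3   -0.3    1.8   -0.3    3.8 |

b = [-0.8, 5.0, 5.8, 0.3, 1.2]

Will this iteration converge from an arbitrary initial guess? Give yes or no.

yes

Diagonal D = diag(-10.1, 4.3, -15.6, 7.3, 3.8); L, U strict lower/upper.
Jacobi T = -D⁻¹(L+U): T[4,0] = -(0.3)/(3.8) = -0.0789; T[4,4] = 0.
  T[0,:] = [+0.0000, -0.2871, +0.1386, -0.1287, +0.1584]
  T[1,:] = [-0.6744, +0.0000, +0.7209, -0.0698, -0.2558]
  T[2,:] = [-0.1795, +0.1346, +0.0000, -0.1667, -0.2308]
  T[3,:] = [-0.0411, -0.1918, +0.4110, +0.0000, +0.0685]
  T[4,:] = [-0.0789, +0.0789, -0.4737, +0.0789, +0.0000]
|roots of det(T-λI)|: 0.6055, 0.4017, 0.2917, 0.1113, 0.1113.
spectral radius ρ = 0.6055; 0.6055 < 1 ⇒ converges.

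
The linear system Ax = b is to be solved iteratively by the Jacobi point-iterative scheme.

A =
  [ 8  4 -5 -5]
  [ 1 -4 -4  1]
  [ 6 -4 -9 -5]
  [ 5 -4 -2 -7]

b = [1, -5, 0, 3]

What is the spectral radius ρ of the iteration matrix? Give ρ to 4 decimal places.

1.2736

Split A = D + L + U, D = diag(8, -4, -9, -7).
Jacobi: T = -D⁻¹(L+U), T[1,0] = -(1)/(-4) = +0.2500; T[1,1] = 0.
  T[0,:] = [+0.0000 -0.5000 +0.6250 +0.6250]
  T[1,:] = [+0.2500 +0.0000 -1.0000 +0.2500]
  T[2,:] = [+0.6667 -0.4444 +0.0000 -0.5556]
  T[3,:] = [+0.7143 -0.5714 -0.2857 +0.0000]
|roots of det(T-λI)|: 1.2736, 0.7060, 0.7060, 0.0563.
spectral radius ρ = 1.2736; 1.2736 > 1 ⇒ diverges.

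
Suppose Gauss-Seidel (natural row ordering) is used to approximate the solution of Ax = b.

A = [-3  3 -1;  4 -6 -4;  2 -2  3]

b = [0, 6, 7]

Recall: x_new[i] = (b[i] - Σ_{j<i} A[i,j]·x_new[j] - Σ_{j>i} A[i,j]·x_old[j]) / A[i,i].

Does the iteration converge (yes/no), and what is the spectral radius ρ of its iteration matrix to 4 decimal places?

Split A = D + L + U, D = diag(-3, -6, 3).
GS T = -(D+L)⁻¹U: row 0 first, T[0,1] = -(3)/(-3) = +1.0000; later rows by forward substitution.
  T[0,:] = [+0.0000  +1.0000  -0.3333]
  T[1,:] = [+0.0000  +0.6667  -0.8889]
  T[2,:] = [+0.0000  -0.2222  -0.3704]
|λ(T)| sorted: 0.8311, 0.5348, 0.0000.
ρ = 0.8311; 0.8311 < 1: convergent.

yes, ρ = 0.8311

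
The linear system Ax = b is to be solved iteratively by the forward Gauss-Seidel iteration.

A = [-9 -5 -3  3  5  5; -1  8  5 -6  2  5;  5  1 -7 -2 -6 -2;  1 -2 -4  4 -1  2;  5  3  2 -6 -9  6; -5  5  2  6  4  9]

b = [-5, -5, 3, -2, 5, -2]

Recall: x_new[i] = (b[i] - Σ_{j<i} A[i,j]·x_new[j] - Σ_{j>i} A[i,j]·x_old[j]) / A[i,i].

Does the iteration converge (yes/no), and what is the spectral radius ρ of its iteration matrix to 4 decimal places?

no, ρ = 1.6541

Let D = diag(-9, 8, -7, 4, -9, 9); L, U the strict triangles.
Gauss-Seidel: T = -(D+L)⁻¹U, row 0 first, T[0,1] = -(-5)/(-9) = -0.5556; later rows by forward substitution.
  T[0,:] = [+0.0000  -0.5556  -0.3333  +0.3333  +0.5556  +0.5556]
  T[1,:] = [+0.0000  -0.0694  -0.6667  +0.7917  -0.1806  -0.5556]
  T[2,:] = [+0.0000  -0.4067  -0.3333  +0.0655  -0.4861  +0.0317]
  T[3,:] = [+0.0000  -0.3026  -0.5833  +0.3780  -0.4653  -0.8849]
  T[4,:] = [+0.0000  -0.2205  -0.0926  +0.2116  +0.4506  +1.3871]
  T[5,:] = [+0.0000  +0.1200  +0.6893  -0.6152  +0.6269  +0.5837]
eigenvalue magnitudes: 1.6541, 0.8356, 0.3089, 0.1467, 0.1467, 0.0000.
ρ = 1.6541; 1.6541 > 1 ⇒ diverges.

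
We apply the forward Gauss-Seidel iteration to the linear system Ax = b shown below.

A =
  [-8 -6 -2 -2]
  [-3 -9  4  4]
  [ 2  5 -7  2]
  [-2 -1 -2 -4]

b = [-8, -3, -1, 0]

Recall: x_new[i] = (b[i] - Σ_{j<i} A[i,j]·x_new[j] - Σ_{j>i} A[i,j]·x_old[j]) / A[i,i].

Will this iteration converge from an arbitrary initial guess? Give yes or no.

yes

Diagonal D = diag(-8, -9, -7, -4); L, U strict lower/upper.
T_GS = -(D+L)⁻¹U: row 0 first, T[0,2] = -(-2)/(-8) = -0.2500; later rows by forward substitution.
  T[0,:] = [+0.0000 -0.7500 -0.2500 -0.2500]
  T[1,:] = [+0.0000 +0.2500 +0.5278 +0.5278]
  T[2,:] = [+0.0000 -0.0357 +0.3056 +0.5913]
  T[3,:] = [+0.0000 +0.3304 -0.1597 -0.3026]
|roots of det(T-λI)|: 0.6218, 0.2767, 0.2767, 0.0000.
ρ(T) = max|λ| = 0.6218; 0.6218 < 1, so it converges for any x₀.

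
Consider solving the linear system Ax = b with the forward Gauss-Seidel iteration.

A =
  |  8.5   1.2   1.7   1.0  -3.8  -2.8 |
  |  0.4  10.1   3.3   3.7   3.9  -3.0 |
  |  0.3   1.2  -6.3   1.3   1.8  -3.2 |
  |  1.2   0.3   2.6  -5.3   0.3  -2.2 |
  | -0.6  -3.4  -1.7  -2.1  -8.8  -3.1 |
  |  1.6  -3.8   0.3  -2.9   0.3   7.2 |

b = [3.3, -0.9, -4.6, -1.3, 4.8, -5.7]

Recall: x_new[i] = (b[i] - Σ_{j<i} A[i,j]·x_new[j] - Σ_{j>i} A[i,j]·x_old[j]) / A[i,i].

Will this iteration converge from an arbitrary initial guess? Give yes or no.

Let D = diag(8.5, 10.1, -6.3, -5.3, -8.8, 7.2); L, U the strict triangles.
GS T = -(D+L)⁻¹U: row 0 first, T[0,3] = -(1)/(8.5) = -0.1176; later rows by forward substitution.
  T[0,:] = [+0.0000, -0.1412, -0.2000, -0.1176, +0.4471, +0.3294]
  T[1,:] = [+0.0000, +0.0056, -0.3188, -0.3617, -0.4038, +0.2840]
  T[2,:] = [+0.0000, -0.0057, -0.0702, +0.1319, +0.2301, -0.4382]
  T[3,:] = [+0.0000, -0.0344, -0.0978, +0.0176, +0.2478, -0.5394]
  T[4,:] = [+0.0000, +0.0168, +0.1737, +0.1181, +0.0220, -0.2711]
  T[5,:] = [+0.0000, +0.0200, -0.1675, -0.1681, -0.2232, -0.1110]
eigenvalue magnitudes: 0.6044, 0.4393, 0.1960, 0.0969, 0.0084, 0.0000.
ρ(T) = max|λ| = 0.6044; 0.6044 < 1, so it converges for any x₀.

yes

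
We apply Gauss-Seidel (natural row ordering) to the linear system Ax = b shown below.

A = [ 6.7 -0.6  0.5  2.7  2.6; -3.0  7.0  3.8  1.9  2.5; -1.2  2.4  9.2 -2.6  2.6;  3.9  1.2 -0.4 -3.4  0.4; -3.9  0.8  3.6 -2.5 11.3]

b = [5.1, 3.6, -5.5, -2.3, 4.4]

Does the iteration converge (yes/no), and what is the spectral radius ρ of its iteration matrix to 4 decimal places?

A = D + L + U where D = diag(6.7, 7, 9.2, -3.4, 11.3).
T_GS = -(D+L)⁻¹U: row 0 first, T[0,1] = -(-0.6)/(6.7) = +0.0896; later rows by forward substitution.
  T[0,:] = [+0.0000  +0.0896  -0.0746  -0.4030  -0.3881]
  T[1,:] = [+0.0000  +0.0384  -0.5748  -0.4441  -0.5235]
  T[2,:] = [+0.0000  +0.0017  +0.1402  +0.3459  -0.1967]
  T[3,:] = [+0.0000  +0.1161  -0.3050  -0.6597  -0.4891]
  T[4,:] = [+0.0000  +0.0533  -0.0972  -0.3638  -0.1424]
|eigenvalues of T|: 0.7376, 0.1798, 0.1798, 0.0234, 0.0000.
spectral radius ρ = 0.7376; 0.7376 < 1, so it converges for any x₀.

yes, ρ = 0.7376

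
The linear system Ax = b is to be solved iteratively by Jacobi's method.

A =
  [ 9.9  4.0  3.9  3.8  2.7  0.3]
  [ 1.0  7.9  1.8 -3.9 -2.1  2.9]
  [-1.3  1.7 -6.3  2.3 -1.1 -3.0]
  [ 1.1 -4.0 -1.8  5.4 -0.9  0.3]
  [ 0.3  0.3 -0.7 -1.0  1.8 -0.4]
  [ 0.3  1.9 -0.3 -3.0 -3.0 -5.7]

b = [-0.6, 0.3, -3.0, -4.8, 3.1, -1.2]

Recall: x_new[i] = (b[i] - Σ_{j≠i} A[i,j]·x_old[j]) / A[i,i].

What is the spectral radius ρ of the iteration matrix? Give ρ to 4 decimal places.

1.1618

Write A = D+L+U with D = diag(9.9, 7.9, -6.3, 5.4, 1.8, -5.7).
Jacobi T = -D⁻¹(L+U): T[4,3] = -(-1)/(1.8) = +0.5556; T[4,4] = 0.
  T[0,:] = [+0.0000 -0.4040 -0.3939 -0.3838 -0.2727 -0.0303]
  T[1,:] = [-0.1266 +0.0000 -0.2278 +0.4937 +0.2658 -0.3671]
  T[2,:] = [-0.2063 +0.2698 +0.0000 +0.3651 -0.1746 -0.4762]
  T[3,:] = [-0.2037 +0.7407 +0.3333 +0.0000 +0.1667 -0.0556]
  T[4,:] = [-0.1667 -0.1667 +0.3889 +0.5556 +0.0000 +0.2222]
  T[5,:] = [+0.0526 +0.3333 -0.0526 -0.5263 -0.5263 +0.0000]
moduli |λ_i(T)| = 1.1618, 0.7167, 0.7167, 0.6233, 0.1998, 0.0981.
ρ = 1.1618; 1.1618 > 1 ⇒ diverges.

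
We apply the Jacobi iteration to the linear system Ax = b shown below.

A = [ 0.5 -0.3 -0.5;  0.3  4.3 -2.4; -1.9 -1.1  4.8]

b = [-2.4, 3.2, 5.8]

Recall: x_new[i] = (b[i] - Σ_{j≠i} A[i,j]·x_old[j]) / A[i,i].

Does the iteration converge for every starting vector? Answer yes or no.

yes

Split A = D + L + U, D = diag(0.5, 4.3, 4.8).
T_J = -D⁻¹(L+U): T[2,0] = -(-1.9)/(4.8) = +0.3958; T[2,2] = 0.
  T[0,:] = [+0.0000, +0.6000, +1.0000]
  T[1,:] = [-0.0698, +0.0000, +0.5581]
  T[2,:] = [+0.3958, +0.2292, +0.0000]
moduli |λ_i(T)| = 0.7930, 0.4976, 0.2954.
ρ = 0.7930; 0.7930 < 1, so it converges for any x₀.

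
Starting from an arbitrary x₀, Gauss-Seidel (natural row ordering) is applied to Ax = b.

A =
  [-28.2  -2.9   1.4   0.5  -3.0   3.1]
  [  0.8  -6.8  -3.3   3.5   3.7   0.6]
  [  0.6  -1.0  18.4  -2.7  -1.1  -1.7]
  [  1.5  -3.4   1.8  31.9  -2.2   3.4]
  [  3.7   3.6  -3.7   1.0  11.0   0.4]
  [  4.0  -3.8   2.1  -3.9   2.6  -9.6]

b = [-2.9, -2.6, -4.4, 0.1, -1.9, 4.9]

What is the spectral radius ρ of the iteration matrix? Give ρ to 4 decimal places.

Let D = diag(-28.2, -6.8, 18.4, 31.9, 11, -9.6); L, U the strict triangles.
T_GS = -(D+L)⁻¹U: row 0 first, T[0,3] = -(0.5)/(-28.2) = +0.0177; later rows by forward substitution.
  T[0,:] = [+0.0000  -0.1028  +0.0496  +0.0177  -0.1064  +0.1099]
  T[1,:] = [+0.0000  -0.0121  -0.4795  +0.5168  +0.5316  +0.1012]
  T[2,:] = [+0.0000  +0.0027  -0.0277  +0.1742  +0.0921  +0.0943]
  T[3,:] = [+0.0000  +0.0034  -0.0519  +0.0444  +0.1254  -0.1063]
  T[4,:] = [+0.0000  +0.0391  +0.1356  -0.1205  -0.1186  -0.0651]
  T[5,:] = [+0.0000  -0.0282  +0.2622  -0.2097  -0.3177  +0.0519]
moduli |λ_i(T)| = 0.3306, 0.2239, 0.0942, 0.0331, 0.0331, 0.0000.
ρ = 0.3306; 0.3306 < 1: convergent.

0.3306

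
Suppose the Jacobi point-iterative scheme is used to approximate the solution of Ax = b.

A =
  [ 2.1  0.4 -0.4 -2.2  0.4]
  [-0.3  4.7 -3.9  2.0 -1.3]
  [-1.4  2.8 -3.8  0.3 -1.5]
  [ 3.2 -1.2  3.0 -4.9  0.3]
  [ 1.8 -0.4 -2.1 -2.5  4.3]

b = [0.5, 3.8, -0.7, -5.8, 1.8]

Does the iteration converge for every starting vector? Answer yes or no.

Write A = D+L+U with D = diag(2.1, 4.7, -3.8, -4.9, 4.3).
T_J = -D⁻¹(L+U): T[3,0] = -(3.2)/(-4.9) = +0.6531; T[3,3] = 0.
  T[0,:] = [+0.0000, -0.1905, +0.1905, +1.0476, -0.1905]
  T[1,:] = [+0.0638, +0.0000, +0.8298, -0.4255, +0.2766]
  T[2,:] = [-0.3684, +0.7368, +0.0000, +0.0789, -0.3947]
  T[3,:] = [+0.6531, -0.2449, +0.6122, +0.0000, +0.0612]
  T[4,:] = [-0.4186, +0.0930, +0.4884, +0.5814, +0.0000]
eigenvalue magnitudes: 1.2601, 0.7246, 0.7246, 0.2330, 0.0677.
ρ = 1.2601; 1.2601 > 1 ⇒ diverges.

no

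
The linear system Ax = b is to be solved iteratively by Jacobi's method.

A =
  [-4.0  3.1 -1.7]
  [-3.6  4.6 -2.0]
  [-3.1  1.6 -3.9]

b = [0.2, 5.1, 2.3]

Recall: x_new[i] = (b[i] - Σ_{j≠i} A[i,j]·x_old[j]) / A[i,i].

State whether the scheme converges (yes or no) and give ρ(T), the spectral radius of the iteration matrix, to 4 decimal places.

A = D + L + U where D = diag(-4, 4.6, -3.9).
Jacobi: T = -D⁻¹(L+U), T[1,0] = -(-3.6)/(4.6) = +0.7826; T[1,1] = 0.
  T[0,:] = [+0.0000, +0.7750, -0.4250]
  T[1,:] = [+0.7826, +0.0000, +0.4348]
  T[2,:] = [-0.7949, +0.4103, +0.0000]
|λ(T)| sorted: 1.2073, 0.7755, 0.4318.
spectral radius ρ = 1.2073; 1.2073 > 1: divergent.

no, ρ = 1.2073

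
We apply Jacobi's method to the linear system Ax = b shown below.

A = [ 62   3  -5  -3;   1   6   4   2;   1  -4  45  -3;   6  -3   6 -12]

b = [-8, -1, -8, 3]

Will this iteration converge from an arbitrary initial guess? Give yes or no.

yes

Write A = D+L+U with D = diag(62, 6, 45, -12).
Jacobi T = -D⁻¹(L+U): T[3,1] = -(-3)/(-12) = -0.2500; T[3,3] = 0.
  T[0,:] = [+0.0000 -0.0484 +0.0806 +0.0484]
  T[1,:] = [-0.1667 +0.0000 -0.6667 -0.3333]
  T[2,:] = [-0.0222 +0.0889 +0.0000 +0.0667]
  T[3,:] = [+0.5000 -0.2500 +0.5000 +0.0000]
moduli |λ_i(T)| = 0.3372, 0.2702, 0.0878, 0.0878.
spectral radius ρ = 0.3372; 0.3372 < 1, so it converges for any x₀.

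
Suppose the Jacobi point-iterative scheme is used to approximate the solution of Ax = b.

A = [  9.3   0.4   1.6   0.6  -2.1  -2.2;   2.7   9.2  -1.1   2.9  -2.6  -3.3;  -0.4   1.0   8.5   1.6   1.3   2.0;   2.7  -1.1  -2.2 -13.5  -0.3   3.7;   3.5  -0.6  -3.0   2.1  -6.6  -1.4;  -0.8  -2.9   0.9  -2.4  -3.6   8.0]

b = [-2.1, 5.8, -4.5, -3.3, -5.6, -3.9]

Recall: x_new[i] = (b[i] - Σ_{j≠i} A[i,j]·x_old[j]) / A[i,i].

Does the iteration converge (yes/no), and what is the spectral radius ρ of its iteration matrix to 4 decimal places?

yes, ρ = 0.7457

Write A = D+L+U with D = diag(9.3, 9.2, 8.5, -13.5, -6.6, 8).
Jacobi: T = -D⁻¹(L+U), T[5,1] = -(-2.9)/(8) = +0.3625; T[5,5] = 0.
  T[0,:] = [+0.0000  -0.0430  -0.1720  -0.0645  +0.2258  +0.2366]
  T[1,:] = [-0.2935  +0.0000  +0.1196  -0.3152  +0.2826  +0.3587]
  T[2,:] = [+0.0471  -0.1176  +0.0000  -0.1882  -0.1529  -0.2353]
  T[3,:] = [+0.2000  -0.0815  -0.1630  +0.0000  -0.0222  +0.2741]
  T[4,:] = [+0.5303  -0.0909  -0.4545  +0.3182  +0.0000  -0.2121]
  T[5,:] = [+0.1000  +0.3625  -0.1125  +0.3000  +0.4500  +0.0000]
moduli |λ_i(T)| = 0.7457, 0.4764, 0.2501, 0.2501, 0.2322, 0.0514.
ρ = 0.7457; 0.7457 < 1 ⇒ converges.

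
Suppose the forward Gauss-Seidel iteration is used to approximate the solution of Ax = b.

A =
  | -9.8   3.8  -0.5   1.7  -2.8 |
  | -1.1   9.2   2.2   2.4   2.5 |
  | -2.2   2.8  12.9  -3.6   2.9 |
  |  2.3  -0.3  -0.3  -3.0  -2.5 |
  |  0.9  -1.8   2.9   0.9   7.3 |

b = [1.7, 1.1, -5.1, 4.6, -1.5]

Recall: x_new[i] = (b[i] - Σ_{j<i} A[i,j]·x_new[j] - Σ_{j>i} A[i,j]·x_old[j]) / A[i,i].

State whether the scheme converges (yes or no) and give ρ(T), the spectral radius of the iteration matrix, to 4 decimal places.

Diagonal D = diag(-9.8, 9.2, 12.9, -3, 7.3); L, U strict lower/upper.
Gauss-Seidel: T = -(D+L)⁻¹U, row 0 first, T[0,4] = -(-2.8)/(-9.8) = -0.2857; later rows by forward substitution.
  T[0,:] = [+0.0000 +0.3878 -0.0510 +0.1735 -0.2857]
  T[1,:] = [+0.0000 +0.0464 -0.2452 -0.2401 -0.3059]
  T[2,:] = [+0.0000 +0.0561 +0.0445 +0.3608 -0.2071]
  T[3,:] = [+0.0000 +0.2870 -0.0190 +0.1209 -1.0011]
  T[4,:] = [+0.0000 -0.0940 -0.0695 -0.2388 +0.1655]
|roots of det(T-λI)|: 0.5759, 0.2452, 0.1625, 0.1159, 0.0000.
spectral radius ρ = 0.5759; 0.5759 < 1, so it converges for any x₀.

yes, ρ = 0.5759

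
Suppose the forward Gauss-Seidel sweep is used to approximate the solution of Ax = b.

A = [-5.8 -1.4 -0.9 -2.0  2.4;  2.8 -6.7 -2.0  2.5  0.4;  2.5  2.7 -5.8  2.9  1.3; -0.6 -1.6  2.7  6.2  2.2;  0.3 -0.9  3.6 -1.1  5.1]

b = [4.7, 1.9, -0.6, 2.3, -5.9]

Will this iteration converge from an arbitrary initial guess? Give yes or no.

yes

A = D + L + U where D = diag(-5.8, -6.7, -5.8, 6.2, 5.1).
Gauss-Seidel: T = -(D+L)⁻¹U, row 0 first, T[0,1] = -(-1.4)/(-5.8) = -0.2414; later rows by forward substitution.
  T[0,:] = [+0.0000, -0.2414, -0.1552, -0.3448, +0.4138]
  T[1,:] = [+0.0000, -0.1009, -0.3634, +0.2290, +0.2326]
  T[2,:] = [+0.0000, -0.1510, -0.2360, +0.4580, +0.5108]
  T[3,:] = [+0.0000, +0.0164, -0.0060, -0.1737, -0.4772]
  T[4,:] = [+0.0000, +0.1065, +0.1103, -0.3000, -0.4468]
|roots of det(T-λI)|: 0.9184, 0.0995, 0.0907, 0.0907, 0.0000.
ρ(T) = max|λ| = 0.9184; 0.9184 < 1: convergent.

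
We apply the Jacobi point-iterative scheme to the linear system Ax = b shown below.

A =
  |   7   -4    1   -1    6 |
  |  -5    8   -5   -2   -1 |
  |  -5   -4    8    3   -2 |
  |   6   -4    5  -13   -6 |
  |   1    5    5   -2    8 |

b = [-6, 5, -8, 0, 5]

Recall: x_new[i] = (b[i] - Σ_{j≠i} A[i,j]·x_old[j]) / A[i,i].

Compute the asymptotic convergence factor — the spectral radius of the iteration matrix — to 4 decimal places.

1.1629

Split A = D + L + U, D = diag(7, 8, 8, -13, 8).
T_J = -D⁻¹(L+U): T[1,0] = -(-5)/(8) = +0.6250; T[1,1] = 0.
  T[0,:] = [+0.0000 +0.5714 -0.1429 +0.1429 -0.8571]
  T[1,:] = [+0.6250 +0.0000 +0.6250 +0.2500 +0.1250]
  T[2,:] = [+0.6250 +0.5000 +0.0000 -0.3750 +0.2500]
  T[3,:] = [+0.4615 -0.3077 +0.3846 +0.0000 -0.4615]
  T[4,:] = [-0.1250 -0.6250 -0.6250 +0.2500 +0.0000]
moduli |λ_i(T)| = 1.1629, 0.7303, 0.7303, 0.6781, 0.6781.
spectral radius ρ = 1.1629; 1.1629 > 1, so it fails to converge.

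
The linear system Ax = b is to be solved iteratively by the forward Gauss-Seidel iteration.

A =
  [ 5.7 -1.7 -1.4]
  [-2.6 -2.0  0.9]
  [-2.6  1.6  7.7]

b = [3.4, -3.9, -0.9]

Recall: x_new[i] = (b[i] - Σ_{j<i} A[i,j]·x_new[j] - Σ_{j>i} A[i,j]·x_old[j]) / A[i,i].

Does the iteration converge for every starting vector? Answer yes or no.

Diagonal D = diag(5.7, -2, 7.7); L, U strict lower/upper.
GS T = -(D+L)⁻¹U: row 0 first, T[0,1] = -(-1.7)/(5.7) = +0.2982; later rows by forward substitution.
  T[0,:] = [+0.0000 +0.2982 +0.2456]
  T[1,:] = [+0.0000 -0.3877 +0.1307]
  T[2,:] = [+0.0000 +0.1813 +0.0558]
moduli |λ_i(T)| = 0.4359, 0.1040, 0.0000.
spectral radius ρ = 0.4359; 0.4359 < 1 ⇒ converges.

yes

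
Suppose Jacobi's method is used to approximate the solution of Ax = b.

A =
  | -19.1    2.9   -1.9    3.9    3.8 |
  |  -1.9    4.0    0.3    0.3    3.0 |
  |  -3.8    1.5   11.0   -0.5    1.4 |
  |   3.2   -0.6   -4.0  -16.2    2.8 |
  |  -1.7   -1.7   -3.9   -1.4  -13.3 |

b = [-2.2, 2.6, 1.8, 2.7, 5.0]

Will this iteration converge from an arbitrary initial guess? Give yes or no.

yes

A = D + L + U where D = diag(-19.1, 4, 11, -16.2, -13.3).
T_J = -D⁻¹(L+U): T[0,1] = -(2.9)/(-19.1) = +0.1518; T[0,0] = 0.
  T[0,:] = [+0.0000 +0.1518 -0.0995 +0.2042 +0.1990]
  T[1,:] = [+0.4750 +0.0000 -0.0750 -0.0750 -0.7500]
  T[2,:] = [+0.3455 -0.1364 +0.0000 +0.0455 -0.1273]
  T[3,:] = [+0.1975 -0.0370 -0.2469 +0.0000 +0.1728]
  T[4,:] = [-0.1278 -0.1278 -0.2932 -0.1053 +0.0000]
eigenvalue magnitudes: 0.5947, 0.3752, 0.3752, 0.3603, 0.1168.
ρ = 0.5947; 0.5947 < 1, so it converges for any x₀.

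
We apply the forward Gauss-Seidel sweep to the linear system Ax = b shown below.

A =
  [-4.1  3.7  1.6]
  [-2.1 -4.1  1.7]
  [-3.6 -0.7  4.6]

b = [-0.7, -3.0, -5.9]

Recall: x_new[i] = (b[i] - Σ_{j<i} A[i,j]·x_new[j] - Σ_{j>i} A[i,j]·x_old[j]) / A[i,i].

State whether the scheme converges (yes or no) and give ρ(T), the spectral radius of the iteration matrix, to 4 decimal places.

yes, ρ = 0.6068

Diagonal D = diag(-4.1, -4.1, 4.6); L, U strict lower/upper.
GS T = -(D+L)⁻¹U: row 0 first, T[0,2] = -(1.6)/(-4.1) = +0.3902; later rows by forward substitution.
  T[0,:] = [+0.0000, +0.9024, +0.3902]
  T[1,:] = [+0.0000, -0.4622, +0.2148]
  T[2,:] = [+0.0000, +0.6359, +0.3381]
|λ(T)| sorted: 0.6068, 0.4826, 0.0000.
ρ = 0.6068; 0.6068 < 1: convergent.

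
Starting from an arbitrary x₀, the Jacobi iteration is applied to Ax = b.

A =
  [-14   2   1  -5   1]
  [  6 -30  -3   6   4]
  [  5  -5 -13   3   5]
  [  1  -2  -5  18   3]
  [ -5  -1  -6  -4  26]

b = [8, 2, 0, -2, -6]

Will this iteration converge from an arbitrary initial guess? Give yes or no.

yes

A = D + L + U where D = diag(-14, -30, -13, 18, 26).
Jacobi T = -D⁻¹(L+U): T[3,1] = -(-2)/(18) = +0.1111; T[3,3] = 0.
  T[0,:] = [+0.0000 +0.1429 +0.0714 -0.3571 +0.0714]
  T[1,:] = [+0.2000 +0.0000 -0.1000 +0.2000 +0.1333]
  T[2,:] = [+0.3846 -0.3846 +0.0000 +0.2308 +0.3846]
  T[3,:] = [-0.0556 +0.1111 +0.2778 +0.0000 -0.1667]
  T[4,:] = [+0.1923 +0.0385 +0.2308 +0.1538 +0.0000]
|roots of det(T-λI)|: 0.6192, 0.3541, 0.1636, 0.1636, 0.0609.
spectral radius ρ = 0.6192; 0.6192 < 1: convergent.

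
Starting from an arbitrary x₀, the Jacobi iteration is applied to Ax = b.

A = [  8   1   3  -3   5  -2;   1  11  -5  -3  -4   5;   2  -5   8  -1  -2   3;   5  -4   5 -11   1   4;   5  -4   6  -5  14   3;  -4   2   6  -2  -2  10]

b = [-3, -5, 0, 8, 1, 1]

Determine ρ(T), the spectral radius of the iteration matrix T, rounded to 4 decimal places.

A = D + L + U where D = diag(8, 11, 8, -11, 14, 10).
Jacobi T = -D⁻¹(L+U): T[2,1] = -(-5)/(8) = +0.6250; T[2,2] = 0.
  T[0,:] = [+0.0000  -0.1250  -0.3750  +0.3750  -0.6250  +0.2500]
  T[1,:] = [-0.0909  +0.0000  +0.4545  +0.2727  +0.3636  -0.4545]
  T[2,:] = [-0.2500  +0.6250  +0.0000  +0.1250  +0.2500  -0.3750]
  T[3,:] = [+0.4545  -0.3636  +0.4545  +0.0000  +0.0909  +0.3636]
  T[4,:] = [-0.3571  +0.2857  -0.4286  +0.3571  +0.0000  -0.2143]
  T[5,:] = [+0.4000  -0.2000  -0.6000  +0.2000  +0.2000  +0.0000]
|roots of det(T-λI)|: 1.1270, 0.8872, 0.5371, 0.5371, 0.4145, 0.2043.
ρ(T) = max|λ| = 1.1270; 1.1270 > 1, so it fails to converge.

1.1270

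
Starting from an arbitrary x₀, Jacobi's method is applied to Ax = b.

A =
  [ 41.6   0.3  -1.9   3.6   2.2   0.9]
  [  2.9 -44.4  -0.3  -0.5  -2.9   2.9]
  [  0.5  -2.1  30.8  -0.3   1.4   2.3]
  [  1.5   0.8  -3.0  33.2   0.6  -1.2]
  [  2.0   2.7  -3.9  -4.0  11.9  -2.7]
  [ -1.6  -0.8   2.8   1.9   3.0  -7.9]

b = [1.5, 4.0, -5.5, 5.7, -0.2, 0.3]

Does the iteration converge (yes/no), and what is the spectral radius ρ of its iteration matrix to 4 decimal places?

Diagonal D = diag(41.6, -44.4, 30.8, 33.2, 11.9, -7.9); L, U strict lower/upper.
Jacobi T = -D⁻¹(L+U): T[2,0] = -(0.5)/(30.8) = -0.0162; T[2,2] = 0.
  T[0,:] = [+0.0000  -0.0072  +0.0457  -0.0865  -0.0529  -0.0216]
  T[1,:] = [+0.0653  +0.0000  -0.0068  -0.0113  -0.0653  +0.0653]
  T[2,:] = [-0.0162  +0.0682  +0.0000  +0.0097  -0.0455  -0.0747]
  T[3,:] = [-0.0452  -0.0241  +0.0904  +0.0000  -0.0181  +0.0361]
  T[4,:] = [-0.1681  -0.2269  +0.3277  +0.3361  +0.0000  +0.2269]
  T[5,:] = [-0.2025  -0.1013  +0.3544  +0.2405  +0.3797  +0.0000]
|eigenvalues of T|: 0.3080, 0.1692, 0.1692, 0.0898, 0.0743, 0.0743.
ρ = 0.3080; 0.3080 < 1, so it converges for any x₀.

yes, ρ = 0.3080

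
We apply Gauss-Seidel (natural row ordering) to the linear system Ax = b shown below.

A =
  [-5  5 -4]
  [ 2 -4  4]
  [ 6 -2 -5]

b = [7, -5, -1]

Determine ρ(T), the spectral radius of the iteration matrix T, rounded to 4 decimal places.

1.5000

Split A = D + L + U, D = diag(-5, -4, -5).
GS T = -(D+L)⁻¹U: row 0 first, T[0,1] = -(5)/(-5) = +1.0000; later rows by forward substitution.
  T[0,:] = [+0.0000, +1.0000, -0.8000]
  T[1,:] = [+0.0000, +0.5000, +0.6000]
  T[2,:] = [+0.0000, +1.0000, -1.2000]
eigenvalue magnitudes: 1.5000, 0.8000, 0.0000.
spectral radius ρ = 1.5000; 1.5000 > 1: divergent.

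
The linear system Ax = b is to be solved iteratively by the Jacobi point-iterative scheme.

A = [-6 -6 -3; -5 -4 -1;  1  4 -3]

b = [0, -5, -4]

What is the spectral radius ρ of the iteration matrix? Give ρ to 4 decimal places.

A = D + L + U where D = diag(-6, -4, -3).
T_J = -D⁻¹(L+U): T[0,1] = -(-6)/(-6) = -1.0000; T[0,0] = 0.
  T[0,:] = [+0.0000 -1.0000 -0.5000]
  T[1,:] = [-1.2500 +0.0000 -0.2500]
  T[2,:] = [+0.3333 +1.3333 +0.0000]
moduli |λ_i(T)| = 1.2242, 0.8653, 0.8653.
spectral radius ρ = 1.2242; 1.2242 > 1, so it fails to converge.

1.2242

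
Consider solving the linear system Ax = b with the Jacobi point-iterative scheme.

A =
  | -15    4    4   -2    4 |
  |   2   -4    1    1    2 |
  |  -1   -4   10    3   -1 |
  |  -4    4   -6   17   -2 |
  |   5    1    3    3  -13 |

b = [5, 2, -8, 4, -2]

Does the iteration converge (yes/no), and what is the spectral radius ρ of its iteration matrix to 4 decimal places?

Write A = D+L+U with D = diag(-15, -4, 10, 17, -13).
Jacobi: T = -D⁻¹(L+U), T[2,4] = -(-1)/(10) = +0.1000; T[2,2] = 0.
  T[0,:] = [+0.0000 +0.2667 +0.2667 -0.1333 +0.2667]
  T[1,:] = [+0.5000 +0.0000 +0.2500 +0.2500 +0.5000]
  T[2,:] = [+0.1000 +0.4000 +0.0000 -0.3000 +0.1000]
  T[3,:] = [+0.2353 -0.2353 +0.3529 +0.0000 +0.1176]
  T[4,:] = [+0.3846 +0.0769 +0.2308 +0.2308 +0.0000]
moduli |λ_i(T)| = 0.8311, 0.4577, 0.4577, 0.3282, 0.2043.
spectral radius ρ = 0.8311; 0.8311 < 1, so it converges for any x₀.

yes, ρ = 0.8311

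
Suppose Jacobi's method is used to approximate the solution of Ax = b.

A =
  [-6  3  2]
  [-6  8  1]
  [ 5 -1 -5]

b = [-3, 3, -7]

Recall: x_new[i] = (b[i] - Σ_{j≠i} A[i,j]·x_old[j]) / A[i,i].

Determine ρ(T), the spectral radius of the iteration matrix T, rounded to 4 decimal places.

0.9247

Let D = diag(-6, 8, -5); L, U the strict triangles.
Jacobi T = -D⁻¹(L+U): T[0,2] = -(2)/(-6) = +0.3333; T[0,0] = 0.
  T[0,:] = [+0.0000, +0.5000, +0.3333]
  T[1,:] = [+0.7500, +0.0000, -0.1250]
  T[2,:] = [+1.0000, -0.2000, +0.0000]
|eigenvalues of T|: 0.9247, 0.7658, 0.1589.
ρ = 0.9247; 0.9247 < 1: convergent.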